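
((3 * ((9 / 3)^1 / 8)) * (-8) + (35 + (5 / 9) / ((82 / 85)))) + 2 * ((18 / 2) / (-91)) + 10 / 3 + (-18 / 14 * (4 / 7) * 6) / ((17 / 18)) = 25.04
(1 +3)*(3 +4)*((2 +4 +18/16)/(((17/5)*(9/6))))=665/17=39.12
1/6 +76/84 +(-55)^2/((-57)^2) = 91085/45486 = 2.00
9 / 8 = 1.12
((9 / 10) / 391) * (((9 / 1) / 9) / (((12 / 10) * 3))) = 0.00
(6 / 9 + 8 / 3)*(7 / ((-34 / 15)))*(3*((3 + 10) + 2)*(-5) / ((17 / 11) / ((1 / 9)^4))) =48125 / 210681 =0.23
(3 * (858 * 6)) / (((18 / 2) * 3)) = 572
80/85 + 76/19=84/17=4.94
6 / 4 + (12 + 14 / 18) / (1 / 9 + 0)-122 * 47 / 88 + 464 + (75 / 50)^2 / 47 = 266456 / 517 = 515.39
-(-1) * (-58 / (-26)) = 29 / 13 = 2.23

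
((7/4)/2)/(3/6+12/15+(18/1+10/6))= 105/2516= 0.04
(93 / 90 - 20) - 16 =-1049 / 30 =-34.97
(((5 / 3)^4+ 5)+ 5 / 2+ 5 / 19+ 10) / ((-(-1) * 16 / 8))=78425 / 6156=12.74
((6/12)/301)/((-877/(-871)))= 871/527954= 0.00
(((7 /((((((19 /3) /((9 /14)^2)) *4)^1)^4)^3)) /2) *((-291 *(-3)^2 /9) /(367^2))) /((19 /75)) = -925187029356593641699476004611825 /87267723864775218023516494553321055885769073491145916416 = -0.00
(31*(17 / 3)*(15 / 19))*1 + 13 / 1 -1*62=1704 / 19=89.68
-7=-7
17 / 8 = 2.12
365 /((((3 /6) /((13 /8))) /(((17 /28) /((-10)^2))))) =16133 /2240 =7.20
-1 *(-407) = 407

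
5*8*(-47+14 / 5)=-1768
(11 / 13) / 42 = 11 / 546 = 0.02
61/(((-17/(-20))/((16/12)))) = 4880/51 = 95.69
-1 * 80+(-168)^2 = 28144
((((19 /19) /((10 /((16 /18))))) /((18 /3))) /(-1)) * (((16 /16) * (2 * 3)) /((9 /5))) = -4 /81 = -0.05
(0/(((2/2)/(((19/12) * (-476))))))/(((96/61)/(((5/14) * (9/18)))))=0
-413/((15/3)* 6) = -413/30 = -13.77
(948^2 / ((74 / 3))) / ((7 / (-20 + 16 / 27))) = -26162272 / 259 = -101012.63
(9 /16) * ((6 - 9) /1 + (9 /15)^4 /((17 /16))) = -275211 /170000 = -1.62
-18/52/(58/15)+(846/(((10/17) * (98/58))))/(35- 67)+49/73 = -5613689299/215764640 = -26.02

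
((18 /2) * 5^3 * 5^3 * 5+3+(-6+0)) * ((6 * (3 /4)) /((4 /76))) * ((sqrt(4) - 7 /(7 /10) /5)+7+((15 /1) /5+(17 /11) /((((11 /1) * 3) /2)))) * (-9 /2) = -330402652776 /121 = -2730600436.17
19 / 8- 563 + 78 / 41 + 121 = -143573 / 328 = -437.72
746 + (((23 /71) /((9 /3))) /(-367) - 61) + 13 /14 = 685.93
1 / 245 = 0.00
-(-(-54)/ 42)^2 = -81/ 49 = -1.65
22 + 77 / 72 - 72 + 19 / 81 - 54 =-66547 / 648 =-102.70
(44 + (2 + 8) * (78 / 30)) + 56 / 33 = 2366 / 33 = 71.70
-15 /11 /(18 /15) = -1.14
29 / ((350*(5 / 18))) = 261 / 875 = 0.30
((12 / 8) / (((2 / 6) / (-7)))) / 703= -63 / 1406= -0.04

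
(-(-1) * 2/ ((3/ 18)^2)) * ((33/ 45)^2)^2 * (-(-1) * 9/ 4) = 29282/ 625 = 46.85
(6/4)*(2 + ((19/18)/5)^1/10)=1819/600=3.03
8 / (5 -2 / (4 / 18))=-2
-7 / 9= -0.78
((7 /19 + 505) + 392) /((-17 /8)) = -136400 /323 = -422.29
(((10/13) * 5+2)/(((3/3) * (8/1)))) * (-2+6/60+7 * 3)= 3629/260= 13.96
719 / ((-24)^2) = 719 / 576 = 1.25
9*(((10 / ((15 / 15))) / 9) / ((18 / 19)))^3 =857375 / 59049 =14.52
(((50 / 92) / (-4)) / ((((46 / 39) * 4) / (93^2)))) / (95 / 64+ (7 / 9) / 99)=-7513602525 / 45014197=-166.92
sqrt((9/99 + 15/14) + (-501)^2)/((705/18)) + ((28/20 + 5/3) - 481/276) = 14.12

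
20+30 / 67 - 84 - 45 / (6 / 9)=-17561 / 134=-131.05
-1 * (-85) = 85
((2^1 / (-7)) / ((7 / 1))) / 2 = -1 / 49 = -0.02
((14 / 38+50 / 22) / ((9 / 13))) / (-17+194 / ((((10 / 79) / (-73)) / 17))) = -2990 / 1490671809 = -0.00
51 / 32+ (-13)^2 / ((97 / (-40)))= -211373 / 3104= -68.10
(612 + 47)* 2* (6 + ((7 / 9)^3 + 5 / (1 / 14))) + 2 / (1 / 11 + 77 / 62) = 7421039630 / 73629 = 100789.63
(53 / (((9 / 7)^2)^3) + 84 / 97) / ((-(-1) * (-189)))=-92782079 / 1391843979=-0.07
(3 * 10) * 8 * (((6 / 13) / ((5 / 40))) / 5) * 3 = 6912 / 13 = 531.69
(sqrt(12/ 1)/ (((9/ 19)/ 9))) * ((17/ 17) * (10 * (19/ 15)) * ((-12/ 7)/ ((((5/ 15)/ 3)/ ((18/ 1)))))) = -935712 * sqrt(3)/ 7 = -231528.68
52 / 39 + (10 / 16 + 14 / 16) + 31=203 / 6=33.83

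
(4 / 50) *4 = 8 / 25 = 0.32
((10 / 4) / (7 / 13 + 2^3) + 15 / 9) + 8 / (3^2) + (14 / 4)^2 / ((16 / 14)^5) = 398561611 / 43646976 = 9.13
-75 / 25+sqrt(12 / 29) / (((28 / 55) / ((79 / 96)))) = -3+4345* sqrt(87) / 38976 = -1.96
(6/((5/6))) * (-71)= -2556/5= -511.20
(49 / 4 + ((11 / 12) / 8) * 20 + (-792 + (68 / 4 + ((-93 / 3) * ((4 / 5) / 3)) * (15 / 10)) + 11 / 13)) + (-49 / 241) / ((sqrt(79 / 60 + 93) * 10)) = -1204339 / 1560-49 * sqrt(84885) / 6819095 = -772.01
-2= -2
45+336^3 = 37933101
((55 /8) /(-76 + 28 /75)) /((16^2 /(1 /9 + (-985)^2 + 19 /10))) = -344.53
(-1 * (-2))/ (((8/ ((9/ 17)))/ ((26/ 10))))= 117/ 340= 0.34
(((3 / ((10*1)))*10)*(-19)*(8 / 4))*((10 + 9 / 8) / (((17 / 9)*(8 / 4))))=-45657 / 136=-335.71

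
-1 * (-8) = 8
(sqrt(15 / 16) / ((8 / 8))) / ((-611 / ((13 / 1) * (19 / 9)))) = -19 * sqrt(15) / 1692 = -0.04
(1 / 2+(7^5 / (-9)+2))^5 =-42627711746606809298849 / 1889568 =-22559501296913796.86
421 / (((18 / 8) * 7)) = 1684 / 63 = 26.73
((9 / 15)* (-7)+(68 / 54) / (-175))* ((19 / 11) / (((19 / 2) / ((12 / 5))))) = -1.84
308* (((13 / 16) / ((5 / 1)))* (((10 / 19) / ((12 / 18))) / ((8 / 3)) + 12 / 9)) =743743 / 9120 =81.55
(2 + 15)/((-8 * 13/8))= -17/13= -1.31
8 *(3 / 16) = 3 / 2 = 1.50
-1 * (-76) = 76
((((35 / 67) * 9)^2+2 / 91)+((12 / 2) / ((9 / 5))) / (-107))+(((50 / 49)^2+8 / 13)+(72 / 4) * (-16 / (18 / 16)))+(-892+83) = -1041.25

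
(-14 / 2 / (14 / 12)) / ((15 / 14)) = -28 / 5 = -5.60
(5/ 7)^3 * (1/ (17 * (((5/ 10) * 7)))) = 250/ 40817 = 0.01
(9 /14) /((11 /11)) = 9 /14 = 0.64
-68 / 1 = -68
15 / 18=5 / 6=0.83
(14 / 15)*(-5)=-14 / 3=-4.67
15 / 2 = 7.50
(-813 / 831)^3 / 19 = -19902511 / 403824727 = -0.05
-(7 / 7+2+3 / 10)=-33 / 10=-3.30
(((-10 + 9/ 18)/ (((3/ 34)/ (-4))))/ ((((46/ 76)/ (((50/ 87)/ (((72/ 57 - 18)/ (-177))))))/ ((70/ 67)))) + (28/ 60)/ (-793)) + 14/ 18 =4519.03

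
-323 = -323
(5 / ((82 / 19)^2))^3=5880735125 / 304006671424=0.02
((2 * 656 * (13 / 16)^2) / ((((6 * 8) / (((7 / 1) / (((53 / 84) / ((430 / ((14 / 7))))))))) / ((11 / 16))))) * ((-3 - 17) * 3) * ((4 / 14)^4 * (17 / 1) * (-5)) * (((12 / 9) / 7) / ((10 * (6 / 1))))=1392902225 / 436296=3192.56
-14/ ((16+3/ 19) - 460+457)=-133/ 125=-1.06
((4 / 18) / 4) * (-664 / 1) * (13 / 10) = -2158 / 45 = -47.96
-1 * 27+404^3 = 65939237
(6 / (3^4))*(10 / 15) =4 / 81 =0.05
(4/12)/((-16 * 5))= -1/240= -0.00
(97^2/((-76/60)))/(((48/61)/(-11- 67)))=111920055/152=736316.15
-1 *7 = -7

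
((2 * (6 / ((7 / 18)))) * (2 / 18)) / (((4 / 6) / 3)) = 108 / 7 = 15.43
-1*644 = -644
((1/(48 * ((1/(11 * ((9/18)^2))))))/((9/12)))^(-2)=171.37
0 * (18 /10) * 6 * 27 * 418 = 0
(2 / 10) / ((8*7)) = 1 / 280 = 0.00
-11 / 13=-0.85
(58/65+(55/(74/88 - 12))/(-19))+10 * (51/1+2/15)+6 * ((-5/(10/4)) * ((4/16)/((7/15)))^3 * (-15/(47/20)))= 61499192164349/117306391020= 524.26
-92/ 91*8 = -736/ 91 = -8.09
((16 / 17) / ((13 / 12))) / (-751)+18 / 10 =1492779 / 829855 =1.80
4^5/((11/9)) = 9216/11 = 837.82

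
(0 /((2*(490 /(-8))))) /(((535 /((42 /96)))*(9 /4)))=0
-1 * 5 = -5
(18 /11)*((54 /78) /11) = 162 /1573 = 0.10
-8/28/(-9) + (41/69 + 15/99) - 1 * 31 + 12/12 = -29.22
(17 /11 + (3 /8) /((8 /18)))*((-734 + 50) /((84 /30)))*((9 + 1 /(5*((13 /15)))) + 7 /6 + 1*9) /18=-120881135 /192192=-628.96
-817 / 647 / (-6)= 817 / 3882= 0.21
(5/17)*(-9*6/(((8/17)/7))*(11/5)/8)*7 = -454.78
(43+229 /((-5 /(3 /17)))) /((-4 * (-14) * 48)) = 53 /4080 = 0.01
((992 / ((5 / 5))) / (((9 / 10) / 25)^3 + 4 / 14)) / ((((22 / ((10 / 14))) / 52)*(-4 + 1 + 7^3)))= 100750000000 / 5844704261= 17.24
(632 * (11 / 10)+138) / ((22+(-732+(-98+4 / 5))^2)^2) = 260375 / 147745746548978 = 0.00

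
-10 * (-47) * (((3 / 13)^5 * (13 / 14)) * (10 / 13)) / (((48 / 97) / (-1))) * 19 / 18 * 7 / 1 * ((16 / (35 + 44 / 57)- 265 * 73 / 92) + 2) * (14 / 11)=37193703946875 / 42861606944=867.76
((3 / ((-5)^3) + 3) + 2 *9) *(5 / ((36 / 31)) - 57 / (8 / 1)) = -88711 / 1500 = -59.14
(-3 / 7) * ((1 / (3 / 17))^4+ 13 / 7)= -585700 / 1323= -442.71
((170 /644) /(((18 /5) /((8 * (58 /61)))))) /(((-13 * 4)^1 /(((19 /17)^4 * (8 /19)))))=-39782200 /5645317041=-0.01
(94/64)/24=47/768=0.06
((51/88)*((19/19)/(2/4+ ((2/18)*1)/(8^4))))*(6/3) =470016/202763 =2.32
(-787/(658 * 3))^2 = 0.16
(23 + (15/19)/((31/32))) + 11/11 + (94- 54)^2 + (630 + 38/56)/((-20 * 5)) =2669243649/1649200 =1618.51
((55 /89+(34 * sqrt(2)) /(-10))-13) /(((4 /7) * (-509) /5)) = 119 * sqrt(2) /2036+19285 /90602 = 0.30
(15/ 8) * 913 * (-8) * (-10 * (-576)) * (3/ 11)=-21513600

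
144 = 144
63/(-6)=-21/2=-10.50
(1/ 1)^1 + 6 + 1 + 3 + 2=13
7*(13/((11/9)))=819/11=74.45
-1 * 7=-7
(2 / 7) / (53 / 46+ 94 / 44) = 253 / 2912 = 0.09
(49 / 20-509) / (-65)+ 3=14031 / 1300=10.79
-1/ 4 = -0.25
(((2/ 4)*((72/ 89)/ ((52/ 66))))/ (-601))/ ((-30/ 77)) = 7623/ 3476785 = 0.00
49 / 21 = 7 / 3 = 2.33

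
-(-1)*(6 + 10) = 16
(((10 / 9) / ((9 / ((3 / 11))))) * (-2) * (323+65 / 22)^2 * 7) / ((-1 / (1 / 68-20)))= -271771828685 / 271524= -1000912.73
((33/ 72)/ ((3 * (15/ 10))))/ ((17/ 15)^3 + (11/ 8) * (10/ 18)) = 2750/ 59929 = 0.05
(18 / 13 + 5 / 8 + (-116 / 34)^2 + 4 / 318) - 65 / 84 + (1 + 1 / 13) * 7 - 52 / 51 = 216407309 / 11150776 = 19.41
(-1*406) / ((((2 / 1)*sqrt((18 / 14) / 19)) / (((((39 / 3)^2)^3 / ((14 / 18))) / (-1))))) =419932383*sqrt(133) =4842896492.48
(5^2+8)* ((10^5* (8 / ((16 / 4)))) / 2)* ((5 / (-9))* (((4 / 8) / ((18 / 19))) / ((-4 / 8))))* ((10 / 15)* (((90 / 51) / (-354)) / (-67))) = 95.99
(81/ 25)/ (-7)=-81/ 175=-0.46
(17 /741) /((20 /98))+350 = 2594333 /7410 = 350.11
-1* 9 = -9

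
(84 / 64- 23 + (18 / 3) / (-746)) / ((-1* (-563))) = -129479 / 3359984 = -0.04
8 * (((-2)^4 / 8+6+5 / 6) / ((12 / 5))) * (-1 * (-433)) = 114745 / 9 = 12749.44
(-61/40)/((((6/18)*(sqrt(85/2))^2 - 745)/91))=16653/87700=0.19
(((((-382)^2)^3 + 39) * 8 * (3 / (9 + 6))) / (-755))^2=617931491921689277070608868990016 / 14250625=43361711638730882124160090.00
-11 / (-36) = 11 / 36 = 0.31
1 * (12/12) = 1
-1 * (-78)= 78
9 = 9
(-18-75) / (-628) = 93 / 628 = 0.15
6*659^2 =2605686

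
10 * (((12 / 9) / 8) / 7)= 5 / 21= 0.24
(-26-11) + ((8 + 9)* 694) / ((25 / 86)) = 1013703 / 25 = 40548.12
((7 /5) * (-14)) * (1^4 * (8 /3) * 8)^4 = -1644167168 /405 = -4059672.02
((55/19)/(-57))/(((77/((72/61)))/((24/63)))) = -320/1079029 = -0.00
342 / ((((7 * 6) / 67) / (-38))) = -145122 / 7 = -20731.71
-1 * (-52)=52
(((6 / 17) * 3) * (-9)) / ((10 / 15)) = -243 / 17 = -14.29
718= 718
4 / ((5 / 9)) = 36 / 5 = 7.20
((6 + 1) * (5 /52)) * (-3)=-105 /52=-2.02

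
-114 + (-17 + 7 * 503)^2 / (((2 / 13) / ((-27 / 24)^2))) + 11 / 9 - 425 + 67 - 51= 909048098 / 9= 101005344.22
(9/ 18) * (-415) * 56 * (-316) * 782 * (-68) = -195258017920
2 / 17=0.12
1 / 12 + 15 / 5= 37 / 12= 3.08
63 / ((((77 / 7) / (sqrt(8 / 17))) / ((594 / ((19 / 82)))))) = 557928*sqrt(34) / 323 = 10071.99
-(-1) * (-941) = -941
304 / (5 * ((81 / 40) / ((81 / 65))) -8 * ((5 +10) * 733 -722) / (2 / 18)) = -0.00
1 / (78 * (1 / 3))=1 / 26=0.04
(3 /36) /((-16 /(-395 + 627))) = -29 /24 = -1.21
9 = 9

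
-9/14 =-0.64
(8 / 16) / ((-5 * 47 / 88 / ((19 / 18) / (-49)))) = 418 / 103635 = 0.00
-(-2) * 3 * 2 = 12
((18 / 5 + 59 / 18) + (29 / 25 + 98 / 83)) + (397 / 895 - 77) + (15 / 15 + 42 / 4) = -186656408 / 3342825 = -55.84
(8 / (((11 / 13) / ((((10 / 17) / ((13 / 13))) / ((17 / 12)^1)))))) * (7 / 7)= 12480 / 3179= 3.93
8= 8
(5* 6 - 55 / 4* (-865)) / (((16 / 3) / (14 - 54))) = -89428.12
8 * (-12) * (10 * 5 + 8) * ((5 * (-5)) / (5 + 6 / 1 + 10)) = 46400 / 7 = 6628.57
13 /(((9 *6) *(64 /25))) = 325 /3456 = 0.09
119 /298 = 0.40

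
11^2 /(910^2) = 121 /828100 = 0.00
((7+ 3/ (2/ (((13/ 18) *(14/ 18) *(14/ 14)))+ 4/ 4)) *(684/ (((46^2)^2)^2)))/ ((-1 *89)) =-271719/ 92557319723319520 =-0.00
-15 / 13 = -1.15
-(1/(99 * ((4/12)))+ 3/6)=-35/66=-0.53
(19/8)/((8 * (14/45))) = 0.95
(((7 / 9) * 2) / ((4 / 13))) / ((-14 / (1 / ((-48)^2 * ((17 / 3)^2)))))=-13 / 2663424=-0.00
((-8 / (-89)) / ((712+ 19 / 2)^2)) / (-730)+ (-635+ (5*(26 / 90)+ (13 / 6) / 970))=-1108508869041727 / 1749669413388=-633.55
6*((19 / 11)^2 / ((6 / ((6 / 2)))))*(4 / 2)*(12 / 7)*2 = 51984 / 847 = 61.37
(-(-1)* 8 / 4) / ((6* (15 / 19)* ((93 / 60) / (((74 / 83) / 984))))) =703 / 2848311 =0.00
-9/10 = -0.90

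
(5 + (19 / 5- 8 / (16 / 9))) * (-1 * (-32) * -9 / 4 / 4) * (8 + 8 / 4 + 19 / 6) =-10191 / 10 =-1019.10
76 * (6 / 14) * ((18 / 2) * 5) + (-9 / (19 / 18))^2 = 3887568 / 2527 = 1538.41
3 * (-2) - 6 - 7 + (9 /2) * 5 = 7 /2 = 3.50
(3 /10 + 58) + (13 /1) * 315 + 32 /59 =2450767 /590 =4153.84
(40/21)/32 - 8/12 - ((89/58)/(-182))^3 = -0.61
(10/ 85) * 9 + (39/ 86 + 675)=989061/ 1462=676.51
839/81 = 10.36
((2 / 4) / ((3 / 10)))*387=645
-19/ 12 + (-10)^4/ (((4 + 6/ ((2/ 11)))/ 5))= 599297/ 444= 1349.77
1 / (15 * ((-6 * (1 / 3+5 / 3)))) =-1 / 180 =-0.01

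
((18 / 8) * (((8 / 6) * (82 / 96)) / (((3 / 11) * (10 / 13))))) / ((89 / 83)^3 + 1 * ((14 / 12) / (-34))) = 56990582077 / 5592446680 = 10.19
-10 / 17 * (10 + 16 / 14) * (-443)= 2903.70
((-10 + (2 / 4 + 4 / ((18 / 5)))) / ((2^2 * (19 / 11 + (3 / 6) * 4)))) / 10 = -0.06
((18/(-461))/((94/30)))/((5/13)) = -702/21667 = -0.03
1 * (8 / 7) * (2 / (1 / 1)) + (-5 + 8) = 37 / 7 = 5.29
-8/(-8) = 1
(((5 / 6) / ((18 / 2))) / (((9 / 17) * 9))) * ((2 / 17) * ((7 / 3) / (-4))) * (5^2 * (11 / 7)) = -1375 / 26244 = -0.05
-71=-71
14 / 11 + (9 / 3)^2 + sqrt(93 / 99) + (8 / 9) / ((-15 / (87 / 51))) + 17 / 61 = sqrt(1023) / 33 + 16092928 / 1539945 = 11.42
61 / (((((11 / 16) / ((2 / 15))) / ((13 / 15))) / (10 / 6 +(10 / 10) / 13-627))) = -9519904 / 1485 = -6410.71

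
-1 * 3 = -3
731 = 731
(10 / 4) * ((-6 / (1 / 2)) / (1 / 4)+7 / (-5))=-247 / 2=-123.50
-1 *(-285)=285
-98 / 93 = -1.05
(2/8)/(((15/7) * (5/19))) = 133/300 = 0.44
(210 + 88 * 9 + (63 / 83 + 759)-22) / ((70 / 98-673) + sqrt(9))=-202160 / 77771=-2.60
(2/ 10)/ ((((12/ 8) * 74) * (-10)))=-0.00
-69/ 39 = -23/ 13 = -1.77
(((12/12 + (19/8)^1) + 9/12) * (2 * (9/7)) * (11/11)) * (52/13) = 42.43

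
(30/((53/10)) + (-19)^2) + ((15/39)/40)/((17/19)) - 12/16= 34288273/93704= 365.92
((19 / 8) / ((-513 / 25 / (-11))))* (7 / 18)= 1925 / 3888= 0.50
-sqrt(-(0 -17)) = -sqrt(17) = -4.12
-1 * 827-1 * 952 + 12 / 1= -1767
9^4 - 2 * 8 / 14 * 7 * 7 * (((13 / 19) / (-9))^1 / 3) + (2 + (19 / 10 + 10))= 33736517 / 5130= 6576.32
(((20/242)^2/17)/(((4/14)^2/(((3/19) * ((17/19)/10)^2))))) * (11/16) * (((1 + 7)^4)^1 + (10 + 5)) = 10273389/584277056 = 0.02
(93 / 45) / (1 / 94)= 2914 / 15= 194.27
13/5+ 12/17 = 281/85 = 3.31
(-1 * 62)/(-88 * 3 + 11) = 62/253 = 0.25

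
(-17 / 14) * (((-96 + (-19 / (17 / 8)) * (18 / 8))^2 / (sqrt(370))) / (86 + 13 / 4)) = -26508 * sqrt(370) / 53465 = -9.54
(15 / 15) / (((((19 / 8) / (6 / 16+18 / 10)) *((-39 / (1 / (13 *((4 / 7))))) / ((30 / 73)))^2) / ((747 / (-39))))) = -5307435 / 150375150172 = -0.00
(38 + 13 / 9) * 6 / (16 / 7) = 2485 / 24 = 103.54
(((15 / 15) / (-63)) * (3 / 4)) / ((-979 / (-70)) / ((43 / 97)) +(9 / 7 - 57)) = 215 / 436422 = 0.00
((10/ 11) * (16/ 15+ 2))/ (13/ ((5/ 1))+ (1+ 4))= 0.37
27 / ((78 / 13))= 9 / 2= 4.50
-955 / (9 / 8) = -7640 / 9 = -848.89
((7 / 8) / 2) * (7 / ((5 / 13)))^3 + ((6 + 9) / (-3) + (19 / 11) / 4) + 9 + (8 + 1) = 58320467 / 22000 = 2650.93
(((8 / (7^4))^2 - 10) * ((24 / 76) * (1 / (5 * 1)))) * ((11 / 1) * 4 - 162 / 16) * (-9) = 210905010441 / 1095312190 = 192.55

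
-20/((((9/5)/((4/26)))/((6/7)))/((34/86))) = -6800/11739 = -0.58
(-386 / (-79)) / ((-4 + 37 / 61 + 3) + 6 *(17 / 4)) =47092 / 241977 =0.19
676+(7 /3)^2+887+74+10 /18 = 1643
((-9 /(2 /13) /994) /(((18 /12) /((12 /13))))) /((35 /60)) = -216 /3479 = -0.06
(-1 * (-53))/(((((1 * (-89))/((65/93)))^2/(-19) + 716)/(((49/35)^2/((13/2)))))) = -1282918/11031829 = -0.12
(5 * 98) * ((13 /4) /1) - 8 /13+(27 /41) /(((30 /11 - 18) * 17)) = 807746437 /507416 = 1591.88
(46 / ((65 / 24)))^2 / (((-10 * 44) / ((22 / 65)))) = -304704 / 1373125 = -0.22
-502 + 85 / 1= -417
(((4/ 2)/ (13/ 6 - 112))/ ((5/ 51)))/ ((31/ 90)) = -11016/ 20429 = -0.54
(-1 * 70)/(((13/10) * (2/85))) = -2288.46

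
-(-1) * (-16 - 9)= -25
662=662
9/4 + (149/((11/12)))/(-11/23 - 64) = -17679/65252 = -0.27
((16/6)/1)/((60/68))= 136/45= 3.02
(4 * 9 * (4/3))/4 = 12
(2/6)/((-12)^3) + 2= 10367/5184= 2.00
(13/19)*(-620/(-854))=4030/8113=0.50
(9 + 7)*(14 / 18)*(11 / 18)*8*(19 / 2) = 46816 / 81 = 577.98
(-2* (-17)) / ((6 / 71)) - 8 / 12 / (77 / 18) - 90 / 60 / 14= 371513 / 924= 402.07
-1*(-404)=404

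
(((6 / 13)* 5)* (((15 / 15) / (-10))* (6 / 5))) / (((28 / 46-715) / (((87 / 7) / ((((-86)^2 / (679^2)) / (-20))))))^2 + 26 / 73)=-0.77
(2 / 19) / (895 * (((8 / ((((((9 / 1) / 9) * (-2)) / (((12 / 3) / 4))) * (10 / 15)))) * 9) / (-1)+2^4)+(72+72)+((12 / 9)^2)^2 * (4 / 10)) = 405 / 241604779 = 0.00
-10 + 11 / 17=-159 / 17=-9.35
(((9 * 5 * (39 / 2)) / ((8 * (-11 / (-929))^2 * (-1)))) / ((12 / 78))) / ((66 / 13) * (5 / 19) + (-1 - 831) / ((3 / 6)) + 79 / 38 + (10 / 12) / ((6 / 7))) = 43771493362545 / 14285044136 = 3064.15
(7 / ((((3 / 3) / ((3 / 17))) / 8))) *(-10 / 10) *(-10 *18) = 30240 / 17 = 1778.82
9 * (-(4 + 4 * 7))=-288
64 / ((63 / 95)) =6080 / 63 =96.51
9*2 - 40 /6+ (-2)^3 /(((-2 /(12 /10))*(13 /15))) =658 /39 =16.87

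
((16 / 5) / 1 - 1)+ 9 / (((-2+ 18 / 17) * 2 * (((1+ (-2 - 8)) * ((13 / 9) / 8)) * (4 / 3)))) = 4583 / 1040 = 4.41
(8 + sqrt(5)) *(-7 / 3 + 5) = 8 *sqrt(5) / 3 + 64 / 3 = 27.30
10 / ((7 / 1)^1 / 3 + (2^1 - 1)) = 3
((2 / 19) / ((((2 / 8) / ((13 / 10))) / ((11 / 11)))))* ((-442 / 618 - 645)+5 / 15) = -10369996 / 29355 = -353.26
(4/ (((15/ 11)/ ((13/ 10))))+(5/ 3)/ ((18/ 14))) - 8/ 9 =4.22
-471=-471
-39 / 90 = -13 / 30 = -0.43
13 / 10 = 1.30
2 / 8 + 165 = 661 / 4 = 165.25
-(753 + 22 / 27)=-20353 / 27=-753.81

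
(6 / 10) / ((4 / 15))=9 / 4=2.25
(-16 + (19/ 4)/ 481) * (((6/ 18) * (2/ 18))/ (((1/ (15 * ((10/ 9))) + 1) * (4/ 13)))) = -256375/ 141192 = -1.82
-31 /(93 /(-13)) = 13 /3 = 4.33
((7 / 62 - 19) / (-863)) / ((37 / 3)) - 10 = -19793707 / 1979722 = -10.00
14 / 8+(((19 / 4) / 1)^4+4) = 131793 / 256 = 514.82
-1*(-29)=29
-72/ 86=-36/ 43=-0.84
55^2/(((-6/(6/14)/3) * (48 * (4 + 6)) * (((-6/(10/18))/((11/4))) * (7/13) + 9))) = -432575/2205504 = -0.20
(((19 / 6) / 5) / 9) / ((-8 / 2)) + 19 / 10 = 2033 / 1080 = 1.88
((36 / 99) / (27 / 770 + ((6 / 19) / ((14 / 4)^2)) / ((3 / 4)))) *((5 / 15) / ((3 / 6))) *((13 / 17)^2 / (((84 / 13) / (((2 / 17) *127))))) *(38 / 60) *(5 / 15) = 216948004 / 217680291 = 1.00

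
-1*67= -67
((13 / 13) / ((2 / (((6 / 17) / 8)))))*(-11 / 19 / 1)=-33 / 2584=-0.01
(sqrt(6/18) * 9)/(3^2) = sqrt(3)/3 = 0.58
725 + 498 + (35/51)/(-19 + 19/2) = 1185017/969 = 1222.93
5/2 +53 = 111/2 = 55.50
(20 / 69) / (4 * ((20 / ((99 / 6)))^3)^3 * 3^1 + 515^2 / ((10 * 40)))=1650186112069440 / 4160784992822448557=0.00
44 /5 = 8.80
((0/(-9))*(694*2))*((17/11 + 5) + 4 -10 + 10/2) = 0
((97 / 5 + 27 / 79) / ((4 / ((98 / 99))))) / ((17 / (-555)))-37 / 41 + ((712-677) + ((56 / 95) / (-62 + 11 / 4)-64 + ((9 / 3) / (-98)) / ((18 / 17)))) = -6409563969983 / 33834010980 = -189.44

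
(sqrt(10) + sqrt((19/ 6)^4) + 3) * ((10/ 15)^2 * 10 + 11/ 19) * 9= 859 * sqrt(10)/ 19 + 402871/ 684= 731.96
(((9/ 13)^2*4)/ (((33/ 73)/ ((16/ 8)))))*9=141912/ 1859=76.34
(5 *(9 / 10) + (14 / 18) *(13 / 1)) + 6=371 / 18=20.61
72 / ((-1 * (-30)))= 12 / 5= 2.40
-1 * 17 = -17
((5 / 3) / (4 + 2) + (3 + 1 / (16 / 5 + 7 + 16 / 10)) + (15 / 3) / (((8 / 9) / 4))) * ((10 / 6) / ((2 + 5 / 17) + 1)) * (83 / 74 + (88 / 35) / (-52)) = 8436580157 / 600726672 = 14.04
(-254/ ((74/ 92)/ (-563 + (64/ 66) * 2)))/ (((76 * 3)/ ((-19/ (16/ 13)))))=-703070095/ 58608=-11996.15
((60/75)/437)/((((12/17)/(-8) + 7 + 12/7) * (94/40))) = 3808/42166567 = 0.00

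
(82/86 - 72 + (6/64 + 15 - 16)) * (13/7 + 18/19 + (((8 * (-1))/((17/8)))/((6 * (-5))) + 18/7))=-18472825067/46667040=-395.84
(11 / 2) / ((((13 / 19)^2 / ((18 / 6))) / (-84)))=-500346 / 169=-2960.63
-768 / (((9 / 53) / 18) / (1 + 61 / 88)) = -1516224 / 11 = -137838.55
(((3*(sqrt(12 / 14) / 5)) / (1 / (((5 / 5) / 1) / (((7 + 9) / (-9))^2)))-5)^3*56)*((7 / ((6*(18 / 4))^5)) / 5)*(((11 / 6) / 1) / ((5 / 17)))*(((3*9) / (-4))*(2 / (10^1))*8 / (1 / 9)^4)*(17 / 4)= 3202016236573 / 2488320000-1367787470313*sqrt(42) / 65536000000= 1151.56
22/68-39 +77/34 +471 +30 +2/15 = 118504/255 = 464.72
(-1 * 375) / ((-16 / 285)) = 6679.69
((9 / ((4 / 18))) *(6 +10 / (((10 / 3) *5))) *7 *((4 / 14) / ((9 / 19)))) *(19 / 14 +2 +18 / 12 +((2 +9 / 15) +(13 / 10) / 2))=1280961 / 140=9149.72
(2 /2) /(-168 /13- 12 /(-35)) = -455 /5724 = -0.08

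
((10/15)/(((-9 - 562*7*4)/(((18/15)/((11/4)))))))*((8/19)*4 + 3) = -1424/16453525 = -0.00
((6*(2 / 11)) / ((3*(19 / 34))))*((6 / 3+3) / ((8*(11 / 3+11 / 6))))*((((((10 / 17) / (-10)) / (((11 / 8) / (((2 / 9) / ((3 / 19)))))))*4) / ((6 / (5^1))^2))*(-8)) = 32000 / 323433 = 0.10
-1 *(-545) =545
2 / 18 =1 / 9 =0.11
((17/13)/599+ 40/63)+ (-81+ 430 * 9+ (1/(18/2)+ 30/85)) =31608977459/8339877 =3790.10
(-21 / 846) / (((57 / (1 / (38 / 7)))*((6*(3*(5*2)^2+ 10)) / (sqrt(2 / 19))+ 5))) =49 / 4015010816820 - 1519*sqrt(38) / 669168469470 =-0.00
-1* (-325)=325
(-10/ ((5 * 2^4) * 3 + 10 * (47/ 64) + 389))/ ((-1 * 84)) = 80/ 427623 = 0.00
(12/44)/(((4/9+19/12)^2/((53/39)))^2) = 1572680448/52792330019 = 0.03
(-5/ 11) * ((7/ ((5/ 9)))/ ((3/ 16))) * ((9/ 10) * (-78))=117936/ 55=2144.29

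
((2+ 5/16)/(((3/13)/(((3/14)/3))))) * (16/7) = 481/294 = 1.64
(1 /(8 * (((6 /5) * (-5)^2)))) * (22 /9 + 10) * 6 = 0.31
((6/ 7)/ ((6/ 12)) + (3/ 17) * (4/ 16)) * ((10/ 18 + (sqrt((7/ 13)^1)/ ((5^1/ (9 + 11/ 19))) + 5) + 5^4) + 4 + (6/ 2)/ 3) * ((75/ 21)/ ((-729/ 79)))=-87551750/ 202419-12245 * sqrt(91)/ 122094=-433.48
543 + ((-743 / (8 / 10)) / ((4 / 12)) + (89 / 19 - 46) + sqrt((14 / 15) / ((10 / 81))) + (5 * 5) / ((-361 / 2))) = -3299113 / 1444 + 3 * sqrt(21) / 5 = -2281.95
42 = 42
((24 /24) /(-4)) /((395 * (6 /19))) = -19 /9480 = -0.00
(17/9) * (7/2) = 119/18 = 6.61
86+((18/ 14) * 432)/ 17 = 14122/ 119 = 118.67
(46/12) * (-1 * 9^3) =-5589/2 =-2794.50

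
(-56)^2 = 3136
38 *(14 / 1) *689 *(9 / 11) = 3298932 / 11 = 299902.91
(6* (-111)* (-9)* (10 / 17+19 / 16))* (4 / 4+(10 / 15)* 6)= 7237755 / 136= 53218.79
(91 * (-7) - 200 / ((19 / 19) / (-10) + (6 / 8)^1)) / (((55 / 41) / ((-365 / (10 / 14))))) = 257299231 / 715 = 359859.06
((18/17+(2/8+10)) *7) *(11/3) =59213/204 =290.26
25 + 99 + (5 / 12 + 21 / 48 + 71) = 9401 / 48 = 195.85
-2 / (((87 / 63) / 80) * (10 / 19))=-220.14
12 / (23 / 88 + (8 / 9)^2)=85536 / 7495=11.41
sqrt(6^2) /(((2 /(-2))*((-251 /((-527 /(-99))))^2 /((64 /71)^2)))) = -2275155968 /1037560129947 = -0.00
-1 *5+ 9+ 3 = 7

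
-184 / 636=-46 / 159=-0.29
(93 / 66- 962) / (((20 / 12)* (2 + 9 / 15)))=-63399 / 286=-221.67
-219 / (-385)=219 / 385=0.57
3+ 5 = 8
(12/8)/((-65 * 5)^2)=0.00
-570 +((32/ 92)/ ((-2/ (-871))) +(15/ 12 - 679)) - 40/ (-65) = -1310405/ 1196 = -1095.66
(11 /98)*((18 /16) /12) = 33 /3136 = 0.01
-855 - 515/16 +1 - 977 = -29811/16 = -1863.19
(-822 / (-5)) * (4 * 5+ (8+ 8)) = 29592 / 5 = 5918.40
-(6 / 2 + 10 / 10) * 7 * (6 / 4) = -42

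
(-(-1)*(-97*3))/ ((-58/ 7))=2037/ 58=35.12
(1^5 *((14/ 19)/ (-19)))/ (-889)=2/ 45847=0.00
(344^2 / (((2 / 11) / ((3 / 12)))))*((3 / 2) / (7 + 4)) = 22188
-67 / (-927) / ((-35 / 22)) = -1474 / 32445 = -0.05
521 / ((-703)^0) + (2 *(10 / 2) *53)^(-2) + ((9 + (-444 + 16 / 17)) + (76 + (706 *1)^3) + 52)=1680409116553417 / 4775300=351896030.94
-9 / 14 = -0.64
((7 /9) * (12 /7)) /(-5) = -4 /15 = -0.27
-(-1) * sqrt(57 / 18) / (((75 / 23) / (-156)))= -598 * sqrt(114) / 75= -85.13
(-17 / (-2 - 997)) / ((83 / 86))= 1462 / 82917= 0.02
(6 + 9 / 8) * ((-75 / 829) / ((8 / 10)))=-21375 / 26528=-0.81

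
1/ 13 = 0.08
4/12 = 0.33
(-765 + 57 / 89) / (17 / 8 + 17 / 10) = -199.83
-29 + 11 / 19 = -540 / 19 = -28.42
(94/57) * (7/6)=329/171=1.92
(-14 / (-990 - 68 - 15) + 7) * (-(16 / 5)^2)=-77056 / 1073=-71.81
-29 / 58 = -1 / 2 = -0.50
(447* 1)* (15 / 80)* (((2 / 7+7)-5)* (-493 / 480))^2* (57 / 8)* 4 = 2064215157 / 156800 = 13164.64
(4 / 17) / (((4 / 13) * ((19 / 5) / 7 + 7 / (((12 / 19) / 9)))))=1820 / 238697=0.01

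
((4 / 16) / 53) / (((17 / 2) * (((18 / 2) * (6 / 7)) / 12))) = 7 / 8109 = 0.00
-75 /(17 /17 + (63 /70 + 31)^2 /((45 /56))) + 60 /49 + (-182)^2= 2314229088569 /69863171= 33125.17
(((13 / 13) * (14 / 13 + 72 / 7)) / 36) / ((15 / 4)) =1034 / 12285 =0.08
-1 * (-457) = 457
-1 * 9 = -9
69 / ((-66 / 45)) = -47.05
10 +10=20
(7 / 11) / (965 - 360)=7 / 6655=0.00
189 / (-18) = -21 / 2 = -10.50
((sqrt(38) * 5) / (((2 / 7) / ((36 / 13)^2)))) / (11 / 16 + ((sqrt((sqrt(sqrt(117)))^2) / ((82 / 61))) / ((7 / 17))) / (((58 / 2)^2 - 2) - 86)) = 22680 * sqrt(38) / (169 * (1037 * 13^(1 / 4) * sqrt(3) / 432222 + 11 / 16)) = 1189.65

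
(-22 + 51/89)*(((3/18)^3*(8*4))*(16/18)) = -61024/21627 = -2.82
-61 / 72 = -0.85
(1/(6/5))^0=1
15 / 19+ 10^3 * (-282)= -281999.21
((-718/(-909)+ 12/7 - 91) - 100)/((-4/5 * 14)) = 5996995/356328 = 16.83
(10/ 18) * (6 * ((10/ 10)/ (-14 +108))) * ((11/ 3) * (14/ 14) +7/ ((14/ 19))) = 0.47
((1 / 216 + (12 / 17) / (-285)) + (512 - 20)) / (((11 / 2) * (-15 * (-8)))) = 171630031 / 230234400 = 0.75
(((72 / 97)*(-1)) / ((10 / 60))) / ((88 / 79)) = -4.00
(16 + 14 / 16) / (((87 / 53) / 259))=617715 / 232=2662.56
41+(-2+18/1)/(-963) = 39467/963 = 40.98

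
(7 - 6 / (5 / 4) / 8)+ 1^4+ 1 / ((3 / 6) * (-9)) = 7.18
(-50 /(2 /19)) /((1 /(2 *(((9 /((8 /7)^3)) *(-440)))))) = 80647875 /32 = 2520246.09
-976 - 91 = -1067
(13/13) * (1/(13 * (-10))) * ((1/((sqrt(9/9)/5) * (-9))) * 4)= 2/117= 0.02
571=571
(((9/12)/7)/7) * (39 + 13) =39/49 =0.80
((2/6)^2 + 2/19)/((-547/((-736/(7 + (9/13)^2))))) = 287638/7389423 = 0.04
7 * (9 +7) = 112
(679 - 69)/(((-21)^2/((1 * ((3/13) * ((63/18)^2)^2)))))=14945/312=47.90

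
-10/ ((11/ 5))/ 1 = -50/ 11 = -4.55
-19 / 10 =-1.90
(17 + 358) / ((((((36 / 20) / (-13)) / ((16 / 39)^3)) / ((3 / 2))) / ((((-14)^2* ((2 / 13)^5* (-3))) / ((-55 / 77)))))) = -11239424000 / 564736653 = -19.90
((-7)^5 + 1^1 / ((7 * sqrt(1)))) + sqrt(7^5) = -117648 / 7 + 49 * sqrt(7) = -16677.22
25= 25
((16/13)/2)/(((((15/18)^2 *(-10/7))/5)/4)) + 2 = -3382/325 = -10.41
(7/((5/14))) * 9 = 882/5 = 176.40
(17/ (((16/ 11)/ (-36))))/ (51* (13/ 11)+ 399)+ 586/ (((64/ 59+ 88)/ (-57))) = -554466301/ 1475184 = -375.86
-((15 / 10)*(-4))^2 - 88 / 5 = -268 / 5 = -53.60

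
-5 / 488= -0.01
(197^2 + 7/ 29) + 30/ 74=41642751/ 1073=38809.65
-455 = -455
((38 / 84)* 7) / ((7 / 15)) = 95 / 14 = 6.79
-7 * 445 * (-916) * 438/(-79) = -1249762920/79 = -15819783.80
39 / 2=19.50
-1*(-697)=697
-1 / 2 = -0.50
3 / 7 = 0.43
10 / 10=1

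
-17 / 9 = -1.89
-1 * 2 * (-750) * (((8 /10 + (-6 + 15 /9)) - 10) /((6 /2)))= -20300 /3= -6766.67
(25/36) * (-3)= -25/12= -2.08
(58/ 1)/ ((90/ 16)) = 464/ 45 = 10.31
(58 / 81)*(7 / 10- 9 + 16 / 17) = -4031 / 765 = -5.27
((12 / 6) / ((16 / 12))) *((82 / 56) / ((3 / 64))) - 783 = -5153 / 7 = -736.14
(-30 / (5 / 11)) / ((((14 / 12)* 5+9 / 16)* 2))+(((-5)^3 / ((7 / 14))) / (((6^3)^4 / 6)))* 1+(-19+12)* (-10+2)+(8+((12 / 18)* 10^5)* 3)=11141146402171417 / 55689348096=200058.84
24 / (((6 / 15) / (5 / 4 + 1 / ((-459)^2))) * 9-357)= -42136360 / 621722011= -0.07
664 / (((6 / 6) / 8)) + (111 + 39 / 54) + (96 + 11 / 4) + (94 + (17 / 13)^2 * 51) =34701221 / 6084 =5703.69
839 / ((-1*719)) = -839 / 719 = -1.17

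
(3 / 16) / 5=3 / 80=0.04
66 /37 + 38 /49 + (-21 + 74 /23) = -634797 /41699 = -15.22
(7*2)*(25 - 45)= -280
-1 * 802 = -802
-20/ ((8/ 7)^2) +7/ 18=-2149/ 144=-14.92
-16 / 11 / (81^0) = -16 / 11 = -1.45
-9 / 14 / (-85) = 0.01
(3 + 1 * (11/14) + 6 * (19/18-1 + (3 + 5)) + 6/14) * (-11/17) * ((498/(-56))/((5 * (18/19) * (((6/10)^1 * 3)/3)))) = 38284829/359856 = 106.39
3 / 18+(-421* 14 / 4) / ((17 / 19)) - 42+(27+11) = -84185 / 51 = -1650.69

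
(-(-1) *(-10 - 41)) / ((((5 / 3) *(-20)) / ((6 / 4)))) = 2.30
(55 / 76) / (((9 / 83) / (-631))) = -2880515 / 684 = -4211.28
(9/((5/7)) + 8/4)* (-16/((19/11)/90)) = -231264/19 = -12171.79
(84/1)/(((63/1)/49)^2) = 1372/27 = 50.81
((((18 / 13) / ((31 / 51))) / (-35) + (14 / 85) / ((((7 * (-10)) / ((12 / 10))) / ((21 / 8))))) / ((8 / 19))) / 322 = -33028137 / 61768616000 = -0.00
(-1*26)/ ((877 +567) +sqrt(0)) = -13/ 722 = -0.02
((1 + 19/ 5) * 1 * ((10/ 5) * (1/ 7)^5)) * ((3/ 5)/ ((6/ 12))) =288/ 420175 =0.00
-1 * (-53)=53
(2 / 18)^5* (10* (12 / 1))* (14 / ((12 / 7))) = 980 / 59049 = 0.02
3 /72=1 /24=0.04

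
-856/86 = -428/43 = -9.95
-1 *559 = -559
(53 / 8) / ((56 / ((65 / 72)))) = 3445 / 32256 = 0.11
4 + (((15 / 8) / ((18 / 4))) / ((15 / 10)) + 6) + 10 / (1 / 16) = 3065 / 18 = 170.28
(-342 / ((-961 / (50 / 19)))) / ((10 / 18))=1.69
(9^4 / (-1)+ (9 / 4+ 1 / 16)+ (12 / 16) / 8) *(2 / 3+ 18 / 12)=-2728375 / 192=-14210.29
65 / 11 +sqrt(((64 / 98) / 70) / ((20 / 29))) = 2*sqrt(203) / 245 +65 / 11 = 6.03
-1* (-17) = 17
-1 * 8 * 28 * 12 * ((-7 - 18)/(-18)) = -3733.33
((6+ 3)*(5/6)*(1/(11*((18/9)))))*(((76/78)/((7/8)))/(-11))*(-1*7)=380/1573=0.24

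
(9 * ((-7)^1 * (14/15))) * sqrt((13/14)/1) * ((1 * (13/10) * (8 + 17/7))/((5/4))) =-5694 * sqrt(182)/125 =-614.53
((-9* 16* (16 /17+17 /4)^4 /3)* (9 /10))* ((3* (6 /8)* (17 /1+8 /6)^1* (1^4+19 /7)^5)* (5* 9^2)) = -2080407018920448218715 /5614949788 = -370512132337.60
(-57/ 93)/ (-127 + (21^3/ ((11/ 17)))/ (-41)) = 8569/ 6656134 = 0.00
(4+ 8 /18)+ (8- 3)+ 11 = 184 /9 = 20.44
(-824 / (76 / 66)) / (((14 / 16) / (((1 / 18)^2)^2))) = -2266 / 290871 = -0.01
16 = 16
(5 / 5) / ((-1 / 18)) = -18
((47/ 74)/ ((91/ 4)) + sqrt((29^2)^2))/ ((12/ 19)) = 53803079/ 40404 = 1331.63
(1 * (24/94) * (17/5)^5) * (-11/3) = -62473708/146875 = -425.35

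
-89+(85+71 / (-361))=-1515 / 361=-4.20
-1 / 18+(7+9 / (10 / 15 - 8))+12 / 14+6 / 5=26938 / 3465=7.77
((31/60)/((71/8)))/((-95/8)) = -496/101175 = -0.00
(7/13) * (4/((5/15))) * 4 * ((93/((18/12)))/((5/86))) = 1791552/65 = 27562.34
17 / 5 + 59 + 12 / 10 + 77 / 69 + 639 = 242782 / 345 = 703.72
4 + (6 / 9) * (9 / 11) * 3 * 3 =8.91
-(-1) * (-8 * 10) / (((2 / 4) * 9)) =-160 / 9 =-17.78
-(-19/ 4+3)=7/ 4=1.75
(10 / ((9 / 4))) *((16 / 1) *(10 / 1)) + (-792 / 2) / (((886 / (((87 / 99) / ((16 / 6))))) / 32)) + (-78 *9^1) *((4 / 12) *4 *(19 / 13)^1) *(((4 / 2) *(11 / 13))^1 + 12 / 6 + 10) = -934237144 / 51831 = -18024.68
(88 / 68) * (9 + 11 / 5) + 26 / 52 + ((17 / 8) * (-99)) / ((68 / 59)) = -455701 / 2720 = -167.54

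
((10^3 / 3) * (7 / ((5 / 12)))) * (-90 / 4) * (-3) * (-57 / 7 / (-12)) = 256500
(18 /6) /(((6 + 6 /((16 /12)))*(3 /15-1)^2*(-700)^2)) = 1 /1097600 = 0.00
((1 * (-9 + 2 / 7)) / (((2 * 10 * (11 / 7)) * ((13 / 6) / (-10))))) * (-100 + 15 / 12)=-72285 / 572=-126.37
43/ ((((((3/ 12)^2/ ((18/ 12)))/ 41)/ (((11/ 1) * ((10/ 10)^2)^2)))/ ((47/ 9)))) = 7291768/ 3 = 2430589.33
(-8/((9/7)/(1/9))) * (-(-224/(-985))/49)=256/79785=0.00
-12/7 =-1.71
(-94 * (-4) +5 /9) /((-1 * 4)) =-94.14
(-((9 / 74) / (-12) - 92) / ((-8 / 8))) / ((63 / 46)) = -67.18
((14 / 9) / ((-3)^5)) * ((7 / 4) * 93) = -1519 / 1458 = -1.04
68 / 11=6.18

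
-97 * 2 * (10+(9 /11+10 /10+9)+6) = -57230 /11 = -5202.73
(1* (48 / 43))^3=110592 / 79507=1.39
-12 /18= -2 /3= -0.67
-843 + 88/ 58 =-24403/ 29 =-841.48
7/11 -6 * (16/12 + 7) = -543/11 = -49.36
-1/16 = -0.06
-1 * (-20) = 20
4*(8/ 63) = 32/ 63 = 0.51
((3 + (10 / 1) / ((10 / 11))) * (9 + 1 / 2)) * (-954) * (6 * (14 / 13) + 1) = -946734.92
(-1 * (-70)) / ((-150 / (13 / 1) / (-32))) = 2912 / 15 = 194.13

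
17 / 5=3.40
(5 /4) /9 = 5 /36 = 0.14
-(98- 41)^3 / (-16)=185193 / 16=11574.56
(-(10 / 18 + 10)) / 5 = -19 / 9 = -2.11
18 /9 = 2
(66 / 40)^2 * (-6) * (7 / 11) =-2079 / 200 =-10.40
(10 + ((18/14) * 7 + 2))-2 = 19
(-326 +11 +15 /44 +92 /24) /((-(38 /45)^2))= 27694575 /63536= 435.89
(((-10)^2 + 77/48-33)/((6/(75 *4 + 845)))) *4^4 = 30163880/9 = 3351542.22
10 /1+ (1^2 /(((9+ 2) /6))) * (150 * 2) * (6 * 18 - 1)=192710 /11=17519.09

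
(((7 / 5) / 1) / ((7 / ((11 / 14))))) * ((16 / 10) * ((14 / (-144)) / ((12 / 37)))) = -407 / 5400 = -0.08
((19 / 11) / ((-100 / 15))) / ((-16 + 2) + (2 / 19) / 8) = 1083 / 58465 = 0.02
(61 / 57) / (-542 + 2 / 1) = -61 / 30780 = -0.00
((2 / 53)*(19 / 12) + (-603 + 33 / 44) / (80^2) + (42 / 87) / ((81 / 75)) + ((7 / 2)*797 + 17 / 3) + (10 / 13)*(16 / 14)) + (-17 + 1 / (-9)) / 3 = 89933066897173 / 32225356800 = 2790.75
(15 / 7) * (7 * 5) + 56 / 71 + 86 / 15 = 86821 / 1065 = 81.52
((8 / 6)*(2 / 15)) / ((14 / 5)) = 0.06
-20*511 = -10220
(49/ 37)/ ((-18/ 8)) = -0.59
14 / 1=14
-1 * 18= -18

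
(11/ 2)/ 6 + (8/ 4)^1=35/ 12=2.92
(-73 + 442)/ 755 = 369/ 755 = 0.49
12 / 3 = 4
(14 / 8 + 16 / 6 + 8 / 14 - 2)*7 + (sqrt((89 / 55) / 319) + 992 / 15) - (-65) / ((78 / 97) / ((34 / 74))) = sqrt(12905) / 1595 + 275701 / 2220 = 124.26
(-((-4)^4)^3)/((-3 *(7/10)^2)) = 1677721600/147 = 11413072.11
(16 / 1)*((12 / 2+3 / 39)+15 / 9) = 4832 / 39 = 123.90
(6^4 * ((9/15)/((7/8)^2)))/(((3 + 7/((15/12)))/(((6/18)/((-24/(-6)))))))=20736/2107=9.84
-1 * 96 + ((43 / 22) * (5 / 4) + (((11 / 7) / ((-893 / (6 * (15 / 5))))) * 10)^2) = -321359488033 / 3438600088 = -93.46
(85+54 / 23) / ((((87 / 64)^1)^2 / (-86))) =-707682304 / 174087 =-4065.11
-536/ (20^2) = -67/ 50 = -1.34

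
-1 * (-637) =637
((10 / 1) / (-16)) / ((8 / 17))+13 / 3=577 / 192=3.01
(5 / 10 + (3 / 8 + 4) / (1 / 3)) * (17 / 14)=1853 / 112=16.54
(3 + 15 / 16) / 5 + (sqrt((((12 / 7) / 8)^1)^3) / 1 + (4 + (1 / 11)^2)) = 4.89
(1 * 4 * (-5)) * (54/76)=-270/19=-14.21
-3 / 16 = -0.19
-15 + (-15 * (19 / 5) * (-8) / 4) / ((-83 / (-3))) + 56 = 3745 / 83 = 45.12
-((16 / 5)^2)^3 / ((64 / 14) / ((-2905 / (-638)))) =-1066139648 / 996875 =-1069.48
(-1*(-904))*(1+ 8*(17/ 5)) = 127464/ 5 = 25492.80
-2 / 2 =-1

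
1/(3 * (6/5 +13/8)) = 40/339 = 0.12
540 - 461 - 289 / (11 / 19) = -4622 / 11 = -420.18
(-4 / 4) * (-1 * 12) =12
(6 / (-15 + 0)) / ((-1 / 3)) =6 / 5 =1.20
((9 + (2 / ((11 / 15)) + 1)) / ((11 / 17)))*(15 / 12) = 2975 / 121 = 24.59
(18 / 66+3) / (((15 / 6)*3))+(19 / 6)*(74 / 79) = 44353 / 13035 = 3.40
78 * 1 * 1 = 78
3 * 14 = 42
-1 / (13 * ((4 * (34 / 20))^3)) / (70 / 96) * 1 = -150 / 447083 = -0.00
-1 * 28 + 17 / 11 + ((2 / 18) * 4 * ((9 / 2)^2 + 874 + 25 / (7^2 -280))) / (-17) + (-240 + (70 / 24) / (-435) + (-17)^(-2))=-20200388429 / 69696396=-289.83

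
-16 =-16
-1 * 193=-193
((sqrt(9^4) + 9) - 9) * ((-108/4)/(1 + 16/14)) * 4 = -20412/5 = -4082.40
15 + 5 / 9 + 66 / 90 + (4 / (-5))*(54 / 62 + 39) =-15.61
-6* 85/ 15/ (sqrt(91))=-34* sqrt(91)/ 91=-3.56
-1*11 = -11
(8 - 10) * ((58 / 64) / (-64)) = 29 / 1024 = 0.03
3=3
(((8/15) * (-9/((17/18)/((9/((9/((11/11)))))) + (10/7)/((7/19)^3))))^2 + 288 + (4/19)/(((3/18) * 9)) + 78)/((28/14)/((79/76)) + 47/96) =2145798452419019447104/14144296966282833875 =151.71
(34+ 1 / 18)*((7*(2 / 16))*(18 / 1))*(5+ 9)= 30037 / 4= 7509.25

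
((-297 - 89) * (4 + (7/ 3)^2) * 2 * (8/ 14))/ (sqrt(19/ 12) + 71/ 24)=-149088640/ 86709 + 8399360 * sqrt(57)/ 86709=-988.07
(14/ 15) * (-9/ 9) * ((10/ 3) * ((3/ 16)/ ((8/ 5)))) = -35/ 96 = -0.36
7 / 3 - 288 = -857 / 3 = -285.67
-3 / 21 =-1 / 7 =-0.14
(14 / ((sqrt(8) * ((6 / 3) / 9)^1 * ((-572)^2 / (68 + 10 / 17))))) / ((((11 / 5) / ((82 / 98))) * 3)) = 32595 * sqrt(2) / 77869792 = 0.00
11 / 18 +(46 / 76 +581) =99559 / 171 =582.22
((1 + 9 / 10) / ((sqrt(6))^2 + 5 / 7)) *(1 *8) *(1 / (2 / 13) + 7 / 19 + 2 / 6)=16.30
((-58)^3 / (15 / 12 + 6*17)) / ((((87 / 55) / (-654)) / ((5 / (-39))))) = -1613374400 / 16107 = -100166.04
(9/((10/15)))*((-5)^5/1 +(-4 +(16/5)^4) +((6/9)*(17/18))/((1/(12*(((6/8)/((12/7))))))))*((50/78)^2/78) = -67968829/316368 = -214.84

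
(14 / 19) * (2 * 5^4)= 17500 / 19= 921.05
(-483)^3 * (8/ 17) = -901428696/ 17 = -53025217.41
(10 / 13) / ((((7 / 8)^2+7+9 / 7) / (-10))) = -8960 / 10543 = -0.85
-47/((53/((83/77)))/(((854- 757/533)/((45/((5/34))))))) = -590903975/221867646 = -2.66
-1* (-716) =716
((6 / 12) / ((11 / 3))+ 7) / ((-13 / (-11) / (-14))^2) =169246 / 169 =1001.46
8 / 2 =4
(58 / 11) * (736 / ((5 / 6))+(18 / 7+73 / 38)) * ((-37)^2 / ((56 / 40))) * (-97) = -4546606439107 / 10241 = -443961179.49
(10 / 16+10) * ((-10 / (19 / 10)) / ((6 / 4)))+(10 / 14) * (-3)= -15730 / 399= -39.42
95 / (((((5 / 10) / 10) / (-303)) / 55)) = -31663500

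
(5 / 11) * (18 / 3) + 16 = 206 / 11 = 18.73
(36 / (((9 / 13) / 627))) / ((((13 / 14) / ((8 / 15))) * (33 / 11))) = 93632 / 15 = 6242.13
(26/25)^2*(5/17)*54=36504/2125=17.18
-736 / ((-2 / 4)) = 1472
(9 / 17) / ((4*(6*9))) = 1 / 408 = 0.00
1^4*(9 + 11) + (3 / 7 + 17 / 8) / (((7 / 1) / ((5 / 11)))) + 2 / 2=21.17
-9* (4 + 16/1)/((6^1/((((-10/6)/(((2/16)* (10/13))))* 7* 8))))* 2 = 58240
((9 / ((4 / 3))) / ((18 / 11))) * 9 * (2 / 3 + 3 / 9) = 297 / 8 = 37.12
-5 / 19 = -0.26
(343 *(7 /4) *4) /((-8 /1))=-2401 /8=-300.12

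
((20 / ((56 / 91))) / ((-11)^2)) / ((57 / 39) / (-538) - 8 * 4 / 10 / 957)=-98877675 / 2231009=-44.32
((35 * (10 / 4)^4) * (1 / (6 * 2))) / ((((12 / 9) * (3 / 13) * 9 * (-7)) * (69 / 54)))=-40625 / 8832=-4.60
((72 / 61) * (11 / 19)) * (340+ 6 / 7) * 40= 75588480 / 8113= 9316.96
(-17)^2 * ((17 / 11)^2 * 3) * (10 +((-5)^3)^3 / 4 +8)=-489362818839 / 484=-1011080204.21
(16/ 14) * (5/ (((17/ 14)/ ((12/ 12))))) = 80/ 17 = 4.71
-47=-47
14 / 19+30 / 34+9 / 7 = 6568 / 2261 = 2.90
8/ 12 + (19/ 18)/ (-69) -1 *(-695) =863999/ 1242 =695.65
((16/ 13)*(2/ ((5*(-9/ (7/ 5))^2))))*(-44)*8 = -551936/ 131625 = -4.19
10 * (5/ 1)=50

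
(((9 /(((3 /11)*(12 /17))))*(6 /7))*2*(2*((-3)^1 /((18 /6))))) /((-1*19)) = 1122 /133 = 8.44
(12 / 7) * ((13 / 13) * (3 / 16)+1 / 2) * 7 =33 / 4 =8.25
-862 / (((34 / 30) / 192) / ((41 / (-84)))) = 8482080 / 119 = 71277.98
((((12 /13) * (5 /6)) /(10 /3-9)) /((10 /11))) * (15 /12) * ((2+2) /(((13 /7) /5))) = -2.01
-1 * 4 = -4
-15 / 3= -5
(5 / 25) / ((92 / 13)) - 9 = -4127 / 460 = -8.97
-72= -72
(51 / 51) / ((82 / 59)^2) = 3481 / 6724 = 0.52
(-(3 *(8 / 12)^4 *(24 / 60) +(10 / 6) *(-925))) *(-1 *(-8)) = 1664744 / 135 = 12331.44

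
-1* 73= -73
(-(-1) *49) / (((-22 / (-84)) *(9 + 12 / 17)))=11662 / 605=19.28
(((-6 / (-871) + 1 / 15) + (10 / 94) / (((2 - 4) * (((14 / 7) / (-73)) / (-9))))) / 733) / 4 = -42737857 / 7201637040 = -0.01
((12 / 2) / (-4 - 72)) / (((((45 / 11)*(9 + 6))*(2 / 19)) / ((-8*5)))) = 22 / 45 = 0.49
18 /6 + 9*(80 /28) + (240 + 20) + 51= 2378 /7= 339.71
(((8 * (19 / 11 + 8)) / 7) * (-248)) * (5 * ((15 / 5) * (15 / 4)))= -11941200 / 77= -155080.52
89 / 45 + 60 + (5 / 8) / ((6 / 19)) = 46049 / 720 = 63.96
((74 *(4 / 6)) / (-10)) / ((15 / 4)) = -296 / 225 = -1.32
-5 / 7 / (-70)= 1 / 98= 0.01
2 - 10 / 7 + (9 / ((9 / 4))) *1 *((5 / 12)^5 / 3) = 768371 / 1306368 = 0.59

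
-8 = -8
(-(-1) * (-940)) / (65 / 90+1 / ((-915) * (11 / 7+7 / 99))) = -1468190700 / 1127003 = -1302.74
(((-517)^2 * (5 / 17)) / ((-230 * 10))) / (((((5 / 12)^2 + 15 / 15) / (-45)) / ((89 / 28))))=1926886401 / 462553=4165.76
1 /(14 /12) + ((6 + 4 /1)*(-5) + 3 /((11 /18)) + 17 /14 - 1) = -6779 /154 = -44.02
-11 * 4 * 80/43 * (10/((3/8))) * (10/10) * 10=-2816000/129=-21829.46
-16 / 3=-5.33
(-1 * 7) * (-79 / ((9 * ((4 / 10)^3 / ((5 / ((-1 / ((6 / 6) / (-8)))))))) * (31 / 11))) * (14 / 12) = 26613125 / 107136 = 248.41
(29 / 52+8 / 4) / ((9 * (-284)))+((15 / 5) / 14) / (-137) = -0.00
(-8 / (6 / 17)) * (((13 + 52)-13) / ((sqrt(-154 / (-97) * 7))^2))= -171496 / 1617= -106.06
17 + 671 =688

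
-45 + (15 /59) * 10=-2505 /59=-42.46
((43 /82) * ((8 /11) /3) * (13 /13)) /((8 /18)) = 129 /451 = 0.29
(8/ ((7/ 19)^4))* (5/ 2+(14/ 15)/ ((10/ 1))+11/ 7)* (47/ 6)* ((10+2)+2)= 107140021804/ 540225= 198324.81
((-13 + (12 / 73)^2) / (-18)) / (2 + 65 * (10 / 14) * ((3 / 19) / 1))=9194689 / 119039202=0.08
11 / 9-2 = -7 / 9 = -0.78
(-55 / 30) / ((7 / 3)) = -11 / 14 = -0.79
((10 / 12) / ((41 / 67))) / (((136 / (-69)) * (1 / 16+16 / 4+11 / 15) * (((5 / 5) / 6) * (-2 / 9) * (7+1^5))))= 3120525 / 6417976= 0.49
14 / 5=2.80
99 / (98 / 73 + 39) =7227 / 2945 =2.45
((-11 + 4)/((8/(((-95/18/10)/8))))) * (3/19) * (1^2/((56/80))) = 5/384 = 0.01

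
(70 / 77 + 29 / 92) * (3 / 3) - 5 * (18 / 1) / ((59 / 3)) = -200139 / 59708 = -3.35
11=11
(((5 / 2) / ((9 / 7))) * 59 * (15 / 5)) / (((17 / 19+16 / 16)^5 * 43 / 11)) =56244588785 / 15600273408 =3.61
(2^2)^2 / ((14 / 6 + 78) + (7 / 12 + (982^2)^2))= 0.00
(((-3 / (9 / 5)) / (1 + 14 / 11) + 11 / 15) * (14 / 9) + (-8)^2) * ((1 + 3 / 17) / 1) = 1280 / 17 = 75.29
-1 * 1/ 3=-1/ 3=-0.33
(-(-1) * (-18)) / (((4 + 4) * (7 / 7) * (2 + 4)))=-3 / 8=-0.38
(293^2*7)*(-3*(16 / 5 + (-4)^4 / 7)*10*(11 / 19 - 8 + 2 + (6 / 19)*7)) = 2301982196.21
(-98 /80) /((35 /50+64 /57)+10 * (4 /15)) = -931 /3412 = -0.27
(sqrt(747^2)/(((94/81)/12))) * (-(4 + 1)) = -1815210/47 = -38621.49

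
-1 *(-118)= 118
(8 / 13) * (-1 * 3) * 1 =-24 / 13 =-1.85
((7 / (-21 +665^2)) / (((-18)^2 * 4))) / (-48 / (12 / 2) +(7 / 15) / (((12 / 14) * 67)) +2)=-335 / 164337662304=-0.00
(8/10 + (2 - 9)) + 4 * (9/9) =-11/5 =-2.20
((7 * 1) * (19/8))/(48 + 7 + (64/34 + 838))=0.02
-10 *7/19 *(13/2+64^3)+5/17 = -965817.34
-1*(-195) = 195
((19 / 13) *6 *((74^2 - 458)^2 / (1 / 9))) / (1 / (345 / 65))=10548022824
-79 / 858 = -0.09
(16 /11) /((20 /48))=192 /55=3.49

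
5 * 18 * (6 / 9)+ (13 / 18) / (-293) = 316427 / 5274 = 60.00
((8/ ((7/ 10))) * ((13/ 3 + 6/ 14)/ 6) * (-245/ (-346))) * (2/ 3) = 20000/ 4671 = 4.28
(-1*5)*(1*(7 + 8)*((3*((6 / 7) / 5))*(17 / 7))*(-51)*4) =936360 / 49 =19109.39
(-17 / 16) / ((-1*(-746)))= -17 / 11936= -0.00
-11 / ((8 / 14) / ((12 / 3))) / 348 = -77 / 348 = -0.22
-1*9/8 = -9/8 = -1.12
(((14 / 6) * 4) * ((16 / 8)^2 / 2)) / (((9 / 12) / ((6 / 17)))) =448 / 51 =8.78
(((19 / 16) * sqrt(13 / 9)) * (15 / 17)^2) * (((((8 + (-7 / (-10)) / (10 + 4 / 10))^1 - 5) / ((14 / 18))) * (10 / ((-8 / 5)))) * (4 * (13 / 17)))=-102279375 * sqrt(13) / 4402048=-83.77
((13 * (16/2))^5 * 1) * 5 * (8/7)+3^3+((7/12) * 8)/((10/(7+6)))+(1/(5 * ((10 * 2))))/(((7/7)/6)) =72999174178783/1050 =69523023027.41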